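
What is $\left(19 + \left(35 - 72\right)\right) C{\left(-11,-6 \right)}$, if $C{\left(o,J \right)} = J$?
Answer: $108$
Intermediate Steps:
$\left(19 + \left(35 - 72\right)\right) C{\left(-11,-6 \right)} = \left(19 + \left(35 - 72\right)\right) \left(-6\right) = \left(19 - 37\right) \left(-6\right) = \left(-18\right) \left(-6\right) = 108$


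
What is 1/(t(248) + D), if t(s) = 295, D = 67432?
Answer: 1/67727 ≈ 1.4765e-5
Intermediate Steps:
1/(t(248) + D) = 1/(295 + 67432) = 1/67727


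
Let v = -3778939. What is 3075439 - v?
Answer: 6854378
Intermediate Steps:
3075439 - v = 3075439 - 1*(-3778939) = 3075439 + 3778939 = 6854378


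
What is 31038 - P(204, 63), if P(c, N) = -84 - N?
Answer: 31185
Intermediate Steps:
31038 - P(204, 63) = 31038 - (-84 - 1*63) = 31038 - (-84 - 63) = 31038 - 1*(-147) = 31038 + 147 = 31185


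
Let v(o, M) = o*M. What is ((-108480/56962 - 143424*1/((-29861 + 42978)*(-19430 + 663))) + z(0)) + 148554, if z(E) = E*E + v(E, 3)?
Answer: 1041509871723843870/7011074893459 ≈ 1.4855e+5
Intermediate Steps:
v(o, M) = M*o
z(E) = E² + 3*E (z(E) = E*E + 3*E = E² + 3*E)
((-108480/56962 - 143424*1/((-29861 + 42978)*(-19430 + 663))) + z(0)) + 148554 = ((-108480/56962 - 143424*1/((-29861 + 42978)*(-19430 + 663))) + 0*(3 + 0)) + 148554 = ((-108480*1/56962 - 143424/(13117*(-18767))) + 0*3) + 148554 = ((-54240/28481 - 143424/(-246166739)) + 0) + 148554 = ((-54240/28481 - 143424*(-1/246166739)) + 0) + 148554 = ((-54240/28481 + 143424/246166739) + 0) + 148554 = (-13347999064416/7011074893459 + 0) + 148554 = -13347999064416/7011074893459 + 148554 = 1041509871723843870/7011074893459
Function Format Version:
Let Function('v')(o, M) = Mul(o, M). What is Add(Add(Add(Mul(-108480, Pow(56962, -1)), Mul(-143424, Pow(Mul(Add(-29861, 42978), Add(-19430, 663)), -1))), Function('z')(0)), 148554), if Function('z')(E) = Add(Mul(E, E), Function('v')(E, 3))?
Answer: Rational(1041509871723843870, 7011074893459) ≈ 1.4855e+5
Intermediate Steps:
Function('v')(o, M) = Mul(M, o)
Function('z')(E) = Add(Pow(E, 2), Mul(3, E)) (Function('z')(E) = Add(Mul(E, E), Mul(3, E)) = Add(Pow(E, 2), Mul(3, E)))
Add(Add(Add(Mul(-108480, Pow(56962, -1)), Mul(-143424, Pow(Mul(Add(-29861, 42978), Add(-19430, 663)), -1))), Function('z')(0)), 148554) = Add(Add(Add(Mul(-108480, Pow(56962, -1)), Mul(-143424, Pow(Mul(Add(-29861, 42978), Add(-19430, 663)), -1))), Mul(0, Add(3, 0))), 148554) = Add(Add(Add(Mul(-108480, Rational(1, 56962)), Mul(-143424, Pow(Mul(13117, -18767), -1))), Mul(0, 3)), 148554) = Add(Add(Add(Rational(-54240, 28481), Mul(-143424, Pow(-246166739, -1))), 0), 148554) = Add(Add(Add(Rational(-54240, 28481), Mul(-143424, Rational(-1, 246166739))), 0), 148554) = Add(Add(Add(Rational(-54240, 28481), Rational(143424, 246166739)), 0), 148554) = Add(Add(Rational(-13347999064416, 7011074893459), 0), 148554) = Add(Rational(-13347999064416, 7011074893459), 148554) = Rational(1041509871723843870, 7011074893459)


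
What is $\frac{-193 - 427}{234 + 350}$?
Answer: $- \frac{155}{146} \approx -1.0616$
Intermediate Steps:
$\frac{-193 - 427}{234 + 350} = - \frac{620}{584} = \left(-620\right) \frac{1}{584} = - \frac{155}{146}$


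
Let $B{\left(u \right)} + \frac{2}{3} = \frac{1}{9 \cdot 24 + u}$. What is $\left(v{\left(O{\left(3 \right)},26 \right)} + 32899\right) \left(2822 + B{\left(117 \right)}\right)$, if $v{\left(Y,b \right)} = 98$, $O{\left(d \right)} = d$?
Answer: $\frac{10333615495}{111} \approx 9.3096 \cdot 10^{7}$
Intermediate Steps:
$B{\left(u \right)} = - \frac{2}{3} + \frac{1}{216 + u}$ ($B{\left(u \right)} = - \frac{2}{3} + \frac{1}{9 \cdot 24 + u} = - \frac{2}{3} + \frac{1}{216 + u}$)
$\left(v{\left(O{\left(3 \right)},26 \right)} + 32899\right) \left(2822 + B{\left(117 \right)}\right) = \left(98 + 32899\right) \left(2822 + \frac{-429 - 234}{3 \left(216 + 117\right)}\right) = 32997 \left(2822 + \frac{-429 - 234}{3 \cdot 333}\right) = 32997 \left(2822 + \frac{1}{3} \cdot \frac{1}{333} \left(-663\right)\right) = 32997 \left(2822 - \frac{221}{333}\right) = 32997 \cdot \frac{939505}{333} = \frac{10333615495}{111}$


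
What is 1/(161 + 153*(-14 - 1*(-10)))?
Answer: -1/451 ≈ -0.0022173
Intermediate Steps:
1/(161 + 153*(-14 - 1*(-10))) = 1/(161 + 153*(-14 + 10)) = 1/(161 + 153*(-4)) = 1/(161 - 612) = 1/(-451) = -1/451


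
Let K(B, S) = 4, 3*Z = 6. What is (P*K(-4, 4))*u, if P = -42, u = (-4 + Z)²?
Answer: -672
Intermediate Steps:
Z = 2 (Z = (⅓)*6 = 2)
u = 4 (u = (-4 + 2)² = (-2)² = 4)
(P*K(-4, 4))*u = -42*4*4 = -168*4 = -672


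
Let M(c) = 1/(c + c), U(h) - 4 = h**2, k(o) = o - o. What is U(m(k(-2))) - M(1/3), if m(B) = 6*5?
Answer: 1805/2 ≈ 902.50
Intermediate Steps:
k(o) = 0
m(B) = 30
U(h) = 4 + h**2
M(c) = 1/(2*c)
U(m(k(-2))) - M(1/3) = (4 + 30**2) - 1/(2*(1/3)) = (4 + 900) - 1/(2*1/3) = 904 - 3/2 = 1805/2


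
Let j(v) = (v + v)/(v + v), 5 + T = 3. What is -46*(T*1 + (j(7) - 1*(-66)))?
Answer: -2990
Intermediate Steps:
T = -2 (T = -5 + 3 = -2)
j(v) = 1 (j(v) = (2*v)/((2*v)) = (2*v)*(1/(2*v)) = 1)
-46*(T*1 + (j(7) - 1*(-66))) = -46*(-2*1 + (1 - 1*(-66))) = -46*(-2 + (1 + 66)) = -46*(-2 + 67) = -46*65 = -2990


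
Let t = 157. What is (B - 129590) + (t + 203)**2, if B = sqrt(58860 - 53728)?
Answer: 10 + 2*sqrt(1283) ≈ 81.638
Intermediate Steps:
B = 2*sqrt(1283) (B = sqrt(5132) = 2*sqrt(1283) ≈ 71.638)
(B - 129590) + (t + 203)**2 = (2*sqrt(1283) - 129590) + (157 + 203)**2 = (-129590 + 2*sqrt(1283)) + 360**2 = (-129590 + 2*sqrt(1283)) + 129600 = 10 + 2*sqrt(1283)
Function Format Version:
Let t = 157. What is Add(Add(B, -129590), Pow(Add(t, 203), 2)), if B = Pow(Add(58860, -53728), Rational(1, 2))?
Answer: Add(10, Mul(2, Pow(1283, Rational(1, 2)))) ≈ 81.638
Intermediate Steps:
B = Mul(2, Pow(1283, Rational(1, 2))) (B = Pow(5132, Rational(1, 2)) = Mul(2, Pow(1283, Rational(1, 2))) ≈ 71.638)
Add(Add(B, -129590), Pow(Add(t, 203), 2)) = Add(Add(Mul(2, Pow(1283, Rational(1, 2))), -129590), Pow(Add(157, 203), 2)) = Add(Add(-129590, Mul(2, Pow(1283, Rational(1, 2)))), Pow(360, 2)) = Add(Add(-129590, Mul(2, Pow(1283, Rational(1, 2)))), 129600) = Add(10, Mul(2, Pow(1283, Rational(1, 2))))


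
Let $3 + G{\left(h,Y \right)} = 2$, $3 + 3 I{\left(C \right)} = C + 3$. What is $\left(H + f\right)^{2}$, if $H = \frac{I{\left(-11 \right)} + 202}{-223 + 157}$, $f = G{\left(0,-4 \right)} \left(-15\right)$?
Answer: $\frac{5640625}{39204} \approx 143.88$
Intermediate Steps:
$I{\left(C \right)} = \frac{C}{3}$ ($I{\left(C \right)} = -1 + \frac{C + 3}{3} = -1 + \frac{3 + C}{3} = -1 + \left(1 + \frac{C}{3}\right) = \frac{C}{3}$)
$G{\left(h,Y \right)} = -1$ ($G{\left(h,Y \right)} = -3 + 2 = -1$)
$f = 15$ ($f = \left(-1\right) \left(-15\right) = 15$)
$H = - \frac{595}{198}$ ($H = \frac{\frac{1}{3} \left(-11\right) + 202}{-223 + 157} = \frac{- \frac{11}{3} + 202}{-66} = \frac{595}{3} \left(- \frac{1}{66}\right) = - \frac{595}{198} \approx -3.0051$)
$\left(H + f\right)^{2} = \left(- \frac{595}{198} + 15\right)^{2} = \left(\frac{2375}{198}\right)^{2} = \frac{5640625}{39204}$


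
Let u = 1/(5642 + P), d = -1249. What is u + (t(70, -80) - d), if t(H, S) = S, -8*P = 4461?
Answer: 47549083/40675 ≈ 1169.0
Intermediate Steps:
P = -4461/8 (P = -⅛*4461 = -4461/8 ≈ -557.63)
u = 8/40675 (u = 1/(5642 - 4461/8) = 1/(40675/8) = 8/40675 ≈ 0.00019668)
u + (t(70, -80) - d) = 8/40675 + (-80 - 1*(-1249)) = 8/40675 + (-80 + 1249) = 8/40675 + 1169 = 47549083/40675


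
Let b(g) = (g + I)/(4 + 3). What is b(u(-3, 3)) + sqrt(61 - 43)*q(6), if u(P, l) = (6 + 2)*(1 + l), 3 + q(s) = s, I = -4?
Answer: 4 + 9*sqrt(2) ≈ 16.728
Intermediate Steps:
q(s) = -3 + s
u(P, l) = 8 + 8*l (u(P, l) = 8*(1 + l) = 8 + 8*l)
b(g) = -4/7 + g/7 (b(g) = (g - 4)/(4 + 3) = (-4 + g)/7 = (-4 + g)*(1/7) = -4/7 + g/7)
b(u(-3, 3)) + sqrt(61 - 43)*q(6) = (-4/7 + (8 + 8*3)/7) + sqrt(61 - 43)*(-3 + 6) = (-4/7 + (8 + 24)/7) + sqrt(18)*3 = (-4/7 + (1/7)*32) + (3*sqrt(2))*3 = (-4/7 + 32/7) + 9*sqrt(2) = 4 + 9*sqrt(2)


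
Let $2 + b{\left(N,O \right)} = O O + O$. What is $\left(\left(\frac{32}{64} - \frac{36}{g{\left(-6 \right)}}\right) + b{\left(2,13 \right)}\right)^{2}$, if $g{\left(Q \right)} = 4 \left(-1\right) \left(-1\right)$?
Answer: $\frac{117649}{4} \approx 29412.0$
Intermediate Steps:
$b{\left(N,O \right)} = -2 + O + O^{2}$ ($b{\left(N,O \right)} = -2 + \left(O O + O\right) = -2 + \left(O^{2} + O\right) = -2 + \left(O + O^{2}\right) = -2 + O + O^{2}$)
$g{\left(Q \right)} = 4$ ($g{\left(Q \right)} = \left(-4\right) \left(-1\right) = 4$)
$\left(\left(\frac{32}{64} - \frac{36}{g{\left(-6 \right)}}\right) + b{\left(2,13 \right)}\right)^{2} = \left(\left(\frac{32}{64} - \frac{36}{4}\right) + \left(-2 + 13 + 13^{2}\right)\right)^{2} = \left(\left(32 \cdot \frac{1}{64} - 9\right) + \left(-2 + 13 + 169\right)\right)^{2} = \left(\left(\frac{1}{2} - 9\right) + 180\right)^{2} = \left(- \frac{17}{2} + 180\right)^{2} = \left(\frac{343}{2}\right)^{2} = \frac{117649}{4}$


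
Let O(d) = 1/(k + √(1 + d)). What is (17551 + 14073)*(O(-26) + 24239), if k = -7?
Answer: 28361652348/37 - 79060*I/37 ≈ 7.6653e+8 - 2136.8*I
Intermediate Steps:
O(d) = 1/(-7 + √(1 + d))
(17551 + 14073)*(O(-26) + 24239) = (17551 + 14073)*(1/(-7 + √(1 - 26)) + 24239) = 31624*(1/(-7 + √(-25)) + 24239) = 31624*(1/(-7 + 5*I) + 24239) = 31624*((-7 - 5*I)/74 + 24239) = 31624*(24239 + (-7 - 5*I)/74) = 766534136 + 15812*(-7 - 5*I)/37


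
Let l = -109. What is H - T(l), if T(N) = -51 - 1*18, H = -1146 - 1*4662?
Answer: -5739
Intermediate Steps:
H = -5808 (H = -1146 - 4662 = -5808)
T(N) = -69 (T(N) = -51 - 18 = -69)
H - T(l) = -5808 - 1*(-69) = -5808 + 69 = -5739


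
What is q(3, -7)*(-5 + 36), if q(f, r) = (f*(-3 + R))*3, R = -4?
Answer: -1953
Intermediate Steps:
q(f, r) = -21*f (q(f, r) = (f*(-3 - 4))*3 = (f*(-7))*3 = -7*f*3 = -21*f)
q(3, -7)*(-5 + 36) = (-21*3)*(-5 + 36) = -63*31 = -1953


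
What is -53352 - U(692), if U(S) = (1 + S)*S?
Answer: -532908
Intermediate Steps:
U(S) = S*(1 + S)
-53352 - U(692) = -53352 - 692*(1 + 692) = -53352 - 692*693 = -53352 - 1*479556 = -53352 - 479556 = -532908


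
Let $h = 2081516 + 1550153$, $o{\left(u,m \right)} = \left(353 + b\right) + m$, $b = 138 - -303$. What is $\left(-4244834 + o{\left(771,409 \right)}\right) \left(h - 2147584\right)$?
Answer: $-6297909112635$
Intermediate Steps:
$b = 441$ ($b = 138 + 303 = 441$)
$o{\left(u,m \right)} = 794 + m$ ($o{\left(u,m \right)} = \left(353 + 441\right) + m = 794 + m$)
$h = 3631669$
$\left(-4244834 + o{\left(771,409 \right)}\right) \left(h - 2147584\right) = \left(-4244834 + \left(794 + 409\right)\right) \left(3631669 - 2147584\right) = \left(-4244834 + 1203\right) 1484085 = \left(-4243631\right) 1484085 = -6297909112635$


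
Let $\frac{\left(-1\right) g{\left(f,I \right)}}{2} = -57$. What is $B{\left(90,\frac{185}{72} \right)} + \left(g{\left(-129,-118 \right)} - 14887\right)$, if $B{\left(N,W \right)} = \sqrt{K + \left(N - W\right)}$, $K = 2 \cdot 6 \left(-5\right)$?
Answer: $-14773 + \frac{5 \sqrt{158}}{12} \approx -14768.0$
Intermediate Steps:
$g{\left(f,I \right)} = 114$ ($g{\left(f,I \right)} = \left(-2\right) \left(-57\right) = 114$)
$K = -60$ ($K = 12 \left(-5\right) = -60$)
$B{\left(N,W \right)} = \sqrt{-60 + N - W}$ ($B{\left(N,W \right)} = \sqrt{-60 + \left(N - W\right)} = \sqrt{-60 + N - W}$)
$B{\left(90,\frac{185}{72} \right)} + \left(g{\left(-129,-118 \right)} - 14887\right) = \sqrt{-60 + 90 - \frac{185}{72}} + \left(114 - 14887\right) = \sqrt{-60 + 90 - 185 \cdot \frac{1}{72}} - 14773 = \sqrt{-60 + 90 - \frac{185}{72}} - 14773 = \sqrt{\frac{1975}{72}} - 14773 = \frac{5 \sqrt{158}}{12} - 14773 = -14773 + \frac{5 \sqrt{158}}{12}$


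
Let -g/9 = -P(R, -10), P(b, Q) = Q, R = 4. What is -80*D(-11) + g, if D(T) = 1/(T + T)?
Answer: -950/11 ≈ -86.364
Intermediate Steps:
D(T) = 1/(2*T)
g = -90 (g = -(-9)*(-10) = -9*10 = -90)
-80*D(-11) + g = -40/(-11) - 90 = -40*(-1)/11 - 90 = -80*(-1/22) - 90 = 40/11 - 90 = -950/11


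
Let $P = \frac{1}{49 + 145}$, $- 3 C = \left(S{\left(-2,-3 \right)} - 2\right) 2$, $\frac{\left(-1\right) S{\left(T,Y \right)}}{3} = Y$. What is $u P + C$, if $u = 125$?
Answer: $- \frac{2341}{582} \approx -4.0223$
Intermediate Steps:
$S{\left(T,Y \right)} = - 3 Y$
$C = - \frac{14}{3}$ ($C = - \frac{\left(\left(-3\right) \left(-3\right) - 2\right) 2}{3} = - \frac{\left(9 - 2\right) 2}{3} = - \frac{7 \cdot 2}{3} = \left(- \frac{1}{3}\right) 14 = - \frac{14}{3} \approx -4.6667$)
$P = \frac{1}{194} \approx 0.0051546$
$u P + C = 125 \cdot \frac{1}{194} - \frac{14}{3} = \frac{125}{194} - \frac{14}{3} = - \frac{2341}{582}$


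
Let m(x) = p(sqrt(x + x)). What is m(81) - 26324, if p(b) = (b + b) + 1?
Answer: -26323 + 18*sqrt(2) ≈ -26298.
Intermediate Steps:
p(b) = 1 + 2*b (p(b) = 2*b + 1 = 1 + 2*b)
m(x) = 1 + 2*sqrt(2)*sqrt(x) (m(x) = 1 + 2*sqrt(x + x) = 1 + 2*sqrt(2*x) = 1 + 2*(sqrt(2)*sqrt(x)) = 1 + 2*sqrt(2)*sqrt(x))
m(81) - 26324 = (1 + 2*sqrt(2)*sqrt(81)) - 26324 = (1 + 2*sqrt(2)*9) - 26324 = (1 + 18*sqrt(2)) - 26324 = -26323 + 18*sqrt(2)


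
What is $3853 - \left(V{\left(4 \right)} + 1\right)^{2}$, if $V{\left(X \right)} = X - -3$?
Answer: $3789$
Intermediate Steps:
$V{\left(X \right)} = 3 + X$ ($V{\left(X \right)} = X + 3 = 3 + X$)
$3853 - \left(V{\left(4 \right)} + 1\right)^{2} = 3853 - \left(\left(3 + 4\right) + 1\right)^{2} = 3853 - \left(7 + 1\right)^{2} = 3853 - 8^{2} = 3853 - 64 = 3789$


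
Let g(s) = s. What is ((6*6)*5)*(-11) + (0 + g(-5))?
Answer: -1985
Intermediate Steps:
((6*6)*5)*(-11) + (0 + g(-5)) = ((6*6)*5)*(-11) + (0 - 5) = (36*5)*(-11) - 5 = 180*(-11) - 5 = -1980 - 5 = -1985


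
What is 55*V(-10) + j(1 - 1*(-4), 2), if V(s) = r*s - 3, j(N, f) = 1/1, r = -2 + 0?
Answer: 936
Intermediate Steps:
r = -2
j(N, f) = 1
V(s) = -3 - 2*s (V(s) = -2*s - 3 = -3 - 2*s)
55*V(-10) + j(1 - 1*(-4), 2) = 55*(-3 - 2*(-10)) + 1 = 55*(-3 + 20) + 1 = 55*17 + 1 = 935 + 1 = 936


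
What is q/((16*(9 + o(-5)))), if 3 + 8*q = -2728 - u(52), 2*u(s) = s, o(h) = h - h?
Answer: -919/384 ≈ -2.3932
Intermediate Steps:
o(h) = 0
u(s) = s/2
q = -2757/8 (q = -3/8 + (-2728 - 52/2)/8 = -3/8 + (-2728 - 1*26)/8 = -3/8 + (-2728 - 26)/8 = -3/8 + (⅛)*(-2754) = -3/8 - 1377/4 = -2757/8 ≈ -344.63)
q/((16*(9 + o(-5)))) = -2757*1/(16*(9 + 0))/8 = -2757/(8*(16*9)) = -2757/8/144 = -2757/8*1/144 = -919/384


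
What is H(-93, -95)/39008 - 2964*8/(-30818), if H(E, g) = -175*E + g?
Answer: 9365743/7908872 ≈ 1.1842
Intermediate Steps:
H(E, g) = g - 175*E
H(-93, -95)/39008 - 2964*8/(-30818) = (-95 - 175*(-93))/39008 - 2964*8/(-30818) = (-95 + 16275)*(1/39008) - 23712*(-1/30818) = 16180*(1/39008) + 624/811 = 4045/9752 + 624/811 = 9365743/7908872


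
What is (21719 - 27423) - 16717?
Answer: -22421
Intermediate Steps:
(21719 - 27423) - 16717 = -5704 - 16717 = -22421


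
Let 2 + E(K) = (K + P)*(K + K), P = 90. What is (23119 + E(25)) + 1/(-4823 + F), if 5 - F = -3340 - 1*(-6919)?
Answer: 242396198/8397 ≈ 28867.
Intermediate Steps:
E(K) = -2 + 2*K*(90 + K) (E(K) = -2 + (K + 90)*(K + K) = -2 + (90 + K)*(2*K) = -2 + 2*K*(90 + K))
F = -3574 (F = 5 - (-3340 - 1*(-6919)) = 5 - (-3340 + 6919) = 5 - 1*3579 = 5 - 3579 = -3574)
(23119 + E(25)) + 1/(-4823 + F) = (23119 + (-2 + 2*25**2 + 180*25)) + 1/(-4823 - 3574) = (23119 + (-2 + 2*625 + 4500)) + 1/(-8397) = (23119 + (-2 + 1250 + 4500)) - 1/8397 = (23119 + 5748) - 1/8397 = 28867 - 1/8397 = 242396198/8397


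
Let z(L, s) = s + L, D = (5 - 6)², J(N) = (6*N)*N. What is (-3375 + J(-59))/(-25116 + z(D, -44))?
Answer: -17511/25159 ≈ -0.69601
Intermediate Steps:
J(N) = 6*N²
D = 1 (D = (-1)² = 1)
z(L, s) = L + s
(-3375 + J(-59))/(-25116 + z(D, -44)) = (-3375 + 6*(-59)²)/(-25116 + (1 - 44)) = (-3375 + 6*3481)/(-25116 - 43) = (-3375 + 20886)/(-25159) = 17511*(-1/25159) = -17511/25159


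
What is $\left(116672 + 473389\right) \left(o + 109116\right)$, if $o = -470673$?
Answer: $-213340684977$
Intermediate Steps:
$\left(116672 + 473389\right) \left(o + 109116\right) = \left(116672 + 473389\right) \left(-470673 + 109116\right) = 590061 \left(-361557\right) = -213340684977$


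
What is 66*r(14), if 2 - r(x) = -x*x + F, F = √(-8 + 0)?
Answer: 13068 - 132*I*√2 ≈ 13068.0 - 186.68*I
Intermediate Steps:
F = 2*I*√2 (F = √(-8) = 2*I*√2 ≈ 2.8284*I)
r(x) = 2 + x² - 2*I*√2 (r(x) = 2 - (-x*x + 2*I*√2) = 2 - (-x² + 2*I*√2) = 2 + (x² - 2*I*√2) = 2 + x² - 2*I*√2)
66*r(14) = 66*(2 + 14² - 2*I*√2) = 66*(2 + 196 - 2*I*√2) = 66*(198 - 2*I*√2) = 13068 - 132*I*√2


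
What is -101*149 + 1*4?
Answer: -15045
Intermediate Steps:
-101*149 + 1*4 = -15049 + 4 = -15045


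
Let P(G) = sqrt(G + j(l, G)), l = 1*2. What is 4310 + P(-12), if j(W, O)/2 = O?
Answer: 4310 + 6*I ≈ 4310.0 + 6.0*I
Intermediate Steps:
l = 2
j(W, O) = 2*O
P(G) = sqrt(3)*sqrt(G) (P(G) = sqrt(G + 2*G) = sqrt(3*G) = sqrt(3)*sqrt(G))
4310 + P(-12) = 4310 + sqrt(3)*sqrt(-12) = 4310 + sqrt(3)*(2*I*sqrt(3)) = 4310 + 6*I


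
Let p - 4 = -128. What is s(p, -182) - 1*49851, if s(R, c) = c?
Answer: -50033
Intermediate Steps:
p = -124 (p = 4 - 128 = -124)
s(p, -182) - 1*49851 = -182 - 1*49851 = -182 - 49851 = -50033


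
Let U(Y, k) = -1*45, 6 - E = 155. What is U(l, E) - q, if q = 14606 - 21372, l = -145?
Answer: 6721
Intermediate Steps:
E = -149 (E = 6 - 1*155 = 6 - 155 = -149)
U(Y, k) = -45
q = -6766
U(l, E) - q = -45 - 1*(-6766) = -45 + 6766 = 6721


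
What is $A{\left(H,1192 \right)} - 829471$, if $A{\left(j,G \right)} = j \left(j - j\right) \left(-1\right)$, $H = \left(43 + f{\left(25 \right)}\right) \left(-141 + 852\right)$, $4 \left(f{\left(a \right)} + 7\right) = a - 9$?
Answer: $-829471$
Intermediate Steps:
$f{\left(a \right)} = - \frac{37}{4} + \frac{a}{4}$ ($f{\left(a \right)} = -7 + \frac{a - 9}{4} = -7 + \frac{-9 + a}{4} = -7 + \left(- \frac{9}{4} + \frac{a}{4}\right) = - \frac{37}{4} + \frac{a}{4}$)
$H = 28440$ ($H = \left(43 + \left(- \frac{37}{4} + \frac{1}{4} \cdot 25\right)\right) \left(-141 + 852\right) = \left(43 + \left(- \frac{37}{4} + \frac{25}{4}\right)\right) 711 = \left(43 - 3\right) 711 = 40 \cdot 711 = 28440$)
$A{\left(j,G \right)} = 0$ ($A{\left(j,G \right)} = j 0 \left(-1\right) = 0 \left(-1\right) = 0$)
$A{\left(H,1192 \right)} - 829471 = 0 - 829471 = -829471$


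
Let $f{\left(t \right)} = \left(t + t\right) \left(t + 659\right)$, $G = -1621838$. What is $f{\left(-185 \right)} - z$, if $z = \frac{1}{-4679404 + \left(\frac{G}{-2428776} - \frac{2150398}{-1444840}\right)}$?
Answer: $- \frac{89996920377654227353410}{513153839535659081} \approx -1.7538 \cdot 10^{5}$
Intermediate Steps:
$z = - \frac{109662272370}{513153839535659081}$ ($z = \frac{1}{-4679404 - \left(- \frac{1075199}{722420} - \frac{810919}{1214388}\right)} = \frac{1}{-4679404 - - \frac{236441608399}{109662272370}} = \frac{1}{-4679404 + \left(\frac{810919}{1214388} + \frac{1075199}{722420}\right)} = \frac{1}{-4679404 + \frac{236441608399}{109662272370}} = \frac{1}{- \frac{513153839535659081}{109662272370}} = - \frac{109662272370}{513153839535659081} \approx -2.137 \cdot 10^{-7}$)
$f{\left(t \right)} = 2 t \left(659 + t\right)$
$f{\left(-185 \right)} - z = 2 \left(-185\right) \left(659 - 185\right) - - \frac{109662272370}{513153839535659081} = 2 \left(-185\right) 474 + \frac{109662272370}{513153839535659081} = -175380 + \frac{109662272370}{513153839535659081} = - \frac{89996920377654227353410}{513153839535659081}$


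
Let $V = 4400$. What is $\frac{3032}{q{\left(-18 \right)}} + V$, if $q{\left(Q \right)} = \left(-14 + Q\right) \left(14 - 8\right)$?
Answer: $\frac{105221}{24} \approx 4384.2$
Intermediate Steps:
$q{\left(Q \right)} = -84 + 6 Q$ ($q{\left(Q \right)} = \left(-14 + Q\right) 6 = -84 + 6 Q$)
$\frac{3032}{q{\left(-18 \right)}} + V = \frac{3032}{-84 + 6 \left(-18\right)} + 4400 = \frac{3032}{-84 - 108} + 4400 = \frac{3032}{-192} + 4400 = 3032 \left(- \frac{1}{192}\right) + 4400 = - \frac{379}{24} + 4400 = \frac{105221}{24}$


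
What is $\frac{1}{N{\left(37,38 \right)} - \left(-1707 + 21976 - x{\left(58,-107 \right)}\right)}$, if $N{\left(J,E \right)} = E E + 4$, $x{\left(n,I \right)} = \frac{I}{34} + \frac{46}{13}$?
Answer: $- \frac{442}{8318709} \approx -5.3133 \cdot 10^{-5}$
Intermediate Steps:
$x{\left(n,I \right)} = \frac{46}{13} + \frac{I}{34}$ ($x{\left(n,I \right)} = I \frac{1}{34} + 46 \cdot \frac{1}{13} = \frac{I}{34} + \frac{46}{13} = \frac{46}{13} + \frac{I}{34}$)
$N{\left(J,E \right)} = 4 + E^{2}$ ($N{\left(J,E \right)} = E^{2} + 4 = 4 + E^{2}$)
$\frac{1}{N{\left(37,38 \right)} - \left(-1707 + 21976 - x{\left(58,-107 \right)}\right)} = \frac{1}{\left(4 + 38^{2}\right) + \left(\left(\frac{46}{13} + \frac{1}{34} \left(-107\right)\right) - \left(-1707 - -21976\right)\right)} = \frac{1}{\left(4 + 1444\right) + \left(\left(\frac{46}{13} - \frac{107}{34}\right) - \left(-1707 + 21976\right)\right)} = \frac{1}{1448 + \left(\frac{173}{442} - 20269\right)} = \frac{1}{1448 - \frac{8958725}{442}} = \frac{1}{- \frac{8318709}{442}} = - \frac{442}{8318709}$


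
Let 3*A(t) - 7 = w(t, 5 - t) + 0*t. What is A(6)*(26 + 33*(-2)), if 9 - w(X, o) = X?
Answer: -400/3 ≈ -133.33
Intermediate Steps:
w(X, o) = 9 - X
A(t) = 16/3 - t/3 (A(t) = 7/3 + ((9 - t) + 0*t)/3 = 7/3 + ((9 - t) + 0)/3 = 7/3 + (9 - t)/3 = 7/3 + (3 - t/3) = 16/3 - t/3)
A(6)*(26 + 33*(-2)) = (16/3 - ⅓*6)*(26 + 33*(-2)) = (16/3 - 2)*(26 - 66) = (10/3)*(-40) = -400/3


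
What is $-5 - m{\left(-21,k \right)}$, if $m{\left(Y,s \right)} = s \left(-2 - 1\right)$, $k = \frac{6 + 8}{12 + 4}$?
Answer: $- \frac{19}{8} \approx -2.375$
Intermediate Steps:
$k = \frac{7}{8}$ ($k = \frac{14}{16} = 14 \cdot \frac{1}{16} = \frac{7}{8} \approx 0.875$)
$m{\left(Y,s \right)} = - 3 s$ ($m{\left(Y,s \right)} = s \left(-3\right) = - 3 s$)
$-5 - m{\left(-21,k \right)} = -5 - \left(-3\right) \frac{7}{8} = -5 - - \frac{21}{8} = -5 + \frac{21}{8} = - \frac{19}{8}$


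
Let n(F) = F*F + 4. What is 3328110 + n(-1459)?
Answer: 5456795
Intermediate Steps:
n(F) = 4 + F**2 (n(F) = F**2 + 4 = 4 + F**2)
3328110 + n(-1459) = 3328110 + (4 + (-1459)**2) = 3328110 + (4 + 2128681) = 3328110 + 2128685 = 5456795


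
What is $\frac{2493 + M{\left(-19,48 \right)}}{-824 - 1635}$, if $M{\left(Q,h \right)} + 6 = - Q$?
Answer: $- \frac{2506}{2459} \approx -1.0191$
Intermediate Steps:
$M{\left(Q,h \right)} = -6 - Q$
$\frac{2493 + M{\left(-19,48 \right)}}{-824 - 1635} = \frac{2493 - -13}{-824 - 1635} = \frac{2493 + \left(-6 + 19\right)}{-2459} = \left(2493 + 13\right) \left(- \frac{1}{2459}\right) = 2506 \left(- \frac{1}{2459}\right) = - \frac{2506}{2459}$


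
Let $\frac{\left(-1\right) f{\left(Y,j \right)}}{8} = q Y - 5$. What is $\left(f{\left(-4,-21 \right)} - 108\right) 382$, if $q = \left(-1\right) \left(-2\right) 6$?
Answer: $120712$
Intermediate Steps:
$q = 12$ ($q = 2 \cdot 6 = 12$)
$f{\left(Y,j \right)} = 40 - 96 Y$ ($f{\left(Y,j \right)} = - 8 \left(12 Y - 5\right) = - 8 \left(-5 + 12 Y\right) = 40 - 96 Y$)
$\left(f{\left(-4,-21 \right)} - 108\right) 382 = \left(\left(40 - -384\right) - 108\right) 382 = \left(\left(40 + 384\right) - 108\right) 382 = \left(424 - 108\right) 382 = 316 \cdot 382 = 120712$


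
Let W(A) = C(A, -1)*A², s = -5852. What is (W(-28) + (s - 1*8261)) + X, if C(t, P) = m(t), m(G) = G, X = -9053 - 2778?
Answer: -47896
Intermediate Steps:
X = -11831
C(t, P) = t
W(A) = A³ (W(A) = A*A² = A³)
(W(-28) + (s - 1*8261)) + X = ((-28)³ + (-5852 - 1*8261)) - 11831 = (-21952 + (-5852 - 8261)) - 11831 = (-21952 - 14113) - 11831 = -36065 - 11831 = -47896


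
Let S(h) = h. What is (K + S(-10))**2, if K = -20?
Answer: 900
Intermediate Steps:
(K + S(-10))**2 = (-20 - 10)**2 = (-30)**2 = 900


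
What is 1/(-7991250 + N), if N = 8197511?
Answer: 1/206261 ≈ 4.8482e-6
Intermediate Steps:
1/(-7991250 + N) = 1/(-7991250 + 8197511) = 1/206261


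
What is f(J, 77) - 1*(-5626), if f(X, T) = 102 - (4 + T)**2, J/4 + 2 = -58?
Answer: -833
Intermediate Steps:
J = -240 (J = -8 + 4*(-58) = -8 - 232 = -240)
f(J, 77) - 1*(-5626) = (102 - (4 + 77)**2) - 1*(-5626) = (102 - 1*81**2) + 5626 = (102 - 1*6561) + 5626 = (102 - 6561) + 5626 = -6459 + 5626 = -833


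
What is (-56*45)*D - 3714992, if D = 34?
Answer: -3800672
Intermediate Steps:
(-56*45)*D - 3714992 = -56*45*34 - 3714992 = -2520*34 - 3714992 = -85680 - 3714992 = -3800672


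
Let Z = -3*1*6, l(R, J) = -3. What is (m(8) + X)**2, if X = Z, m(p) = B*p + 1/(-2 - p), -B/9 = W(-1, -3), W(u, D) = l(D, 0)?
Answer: 3916441/100 ≈ 39164.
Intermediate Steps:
W(u, D) = -3
Z = -18 (Z = -3*6 = -18)
B = 27 (B = -9*(-3) = 27)
m(p) = 1/(-2 - p) + 27*p (m(p) = 27*p + 1/(-2 - p) = 1/(-2 - p) + 27*p)
X = -18
(m(8) + X)**2 = ((-1 + 27*8**2 + 54*8)/(2 + 8) - 18)**2 = ((-1 + 27*64 + 432)/10 - 18)**2 = ((-1 + 1728 + 432)/10 - 18)**2 = ((1/10)*2159 - 18)**2 = (2159/10 - 18)**2 = (1979/10)**2 = 3916441/100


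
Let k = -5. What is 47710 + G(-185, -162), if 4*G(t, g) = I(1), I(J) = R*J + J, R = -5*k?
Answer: 95433/2 ≈ 47717.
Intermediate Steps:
R = 25 (R = -5*(-5) = 25)
I(J) = 26*J (I(J) = 25*J + J = 26*J)
G(t, g) = 13/2 (G(t, g) = (26*1)/4 = (¼)*26 = 13/2)
47710 + G(-185, -162) = 47710 + 13/2 = 95433/2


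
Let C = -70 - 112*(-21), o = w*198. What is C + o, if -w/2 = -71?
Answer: 30398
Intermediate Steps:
w = 142 (w = -2*(-71) = 142)
o = 28116 (o = 142*198 = 28116)
C = 2282 (C = -70 + 2352 = 2282)
C + o = 2282 + 28116 = 30398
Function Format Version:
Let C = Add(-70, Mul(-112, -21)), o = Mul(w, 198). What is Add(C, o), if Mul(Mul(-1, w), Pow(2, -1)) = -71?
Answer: 30398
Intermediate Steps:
w = 142 (w = Mul(-2, -71) = 142)
o = 28116 (o = Mul(142, 198) = 28116)
C = 2282 (C = Add(-70, 2352) = 2282)
Add(C, o) = Add(2282, 28116) = 30398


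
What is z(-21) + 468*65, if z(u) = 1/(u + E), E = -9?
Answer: 912599/30 ≈ 30420.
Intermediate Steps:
z(u) = 1/(-9 + u) (z(u) = 1/(u - 9) = 1/(-9 + u))
z(-21) + 468*65 = 1/(-9 - 21) + 468*65 = 1/(-30) + 30420 = -1/30 + 30420 = 912599/30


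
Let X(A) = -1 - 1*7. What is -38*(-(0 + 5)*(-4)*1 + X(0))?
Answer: -456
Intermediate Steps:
X(A) = -8 (X(A) = -1 - 7 = -8)
-38*(-(0 + 5)*(-4)*1 + X(0)) = -38*(-(0 + 5)*(-4)*1 - 8) = -38*(-5*(-4)*1 - 8) = -38*(-1*(-20)*1 - 8) = -38*(20*1 - 8) = -38*(20 - 8) = -38*12 = -456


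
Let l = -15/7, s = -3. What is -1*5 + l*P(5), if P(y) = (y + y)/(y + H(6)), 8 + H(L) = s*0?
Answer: 15/7 ≈ 2.1429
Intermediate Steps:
H(L) = -8 (H(L) = -8 - 3*0 = -8 + 0 = -8)
P(y) = 2*y/(-8 + y) (P(y) = (y + y)/(y - 8) = (2*y)/(-8 + y) = 2*y/(-8 + y))
l = -15/7 (l = -15*1/7 = -15/7 ≈ -2.1429)
-1*5 + l*P(5) = -1*5 - 30*5/(7*(-8 + 5)) = -5 - 30*5/(7*(-3)) = -5 - 30*5*(-1)/(7*3) = -5 - 15/7*(-10/3) = -5 + 50/7 = 15/7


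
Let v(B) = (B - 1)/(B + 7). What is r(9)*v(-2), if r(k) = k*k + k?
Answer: -54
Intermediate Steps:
r(k) = k + k**2 (r(k) = k**2 + k = k + k**2)
v(B) = (-1 + B)/(7 + B)
r(9)*v(-2) = (9*(1 + 9))*((-1 - 2)/(7 - 2)) = (9*10)*(-3/5) = 90*((1/5)*(-3)) = 90*(-3/5) = -54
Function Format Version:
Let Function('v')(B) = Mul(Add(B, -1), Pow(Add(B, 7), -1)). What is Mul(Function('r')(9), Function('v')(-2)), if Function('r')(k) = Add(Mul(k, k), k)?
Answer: -54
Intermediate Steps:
Function('r')(k) = Add(k, Pow(k, 2)) (Function('r')(k) = Add(Pow(k, 2), k) = Add(k, Pow(k, 2)))
Function('v')(B) = Mul(Pow(Add(7, B), -1), Add(-1, B)) (Function('v')(B) = Mul(Add(-1, B), Pow(Add(7, B), -1)) = Mul(Pow(Add(7, B), -1), Add(-1, B)))
Mul(Function('r')(9), Function('v')(-2)) = Mul(Mul(9, Add(1, 9)), Mul(Pow(Add(7, -2), -1), Add(-1, -2))) = Mul(Mul(9, 10), Mul(Pow(5, -1), -3)) = Mul(90, Mul(Rational(1, 5), -3)) = Mul(90, Rational(-3, 5)) = -54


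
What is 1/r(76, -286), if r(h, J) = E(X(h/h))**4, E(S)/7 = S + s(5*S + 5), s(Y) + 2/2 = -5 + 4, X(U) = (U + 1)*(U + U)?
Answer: 1/38416 ≈ 2.6031e-5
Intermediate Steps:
X(U) = 2*U*(1 + U) (X(U) = (1 + U)*(2*U) = 2*U*(1 + U))
s(Y) = -2 (s(Y) = -1 + (-5 + 4) = -1 - 1 = -2)
E(S) = -14 + 7*S (E(S) = 7*(S - 2) = 7*(-2 + S) = -14 + 7*S)
r(h, J) = 38416 (r(h, J) = (-14 + 7*(2*(h/h)*(1 + h/h)))**4 = (-14 + 7*(2*1*(1 + 1)))**4 = (-14 + 7*(2*1*2))**4 = (-14 + 7*4)**4 = (-14 + 28)**4 = 14**4 = 38416)
1/r(76, -286) = 1/38416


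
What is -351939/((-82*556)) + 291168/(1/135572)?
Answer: 1799709007704771/45592 ≈ 3.9474e+10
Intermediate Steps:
-351939/((-82*556)) + 291168/(1/135572) = -351939/(-45592) + 291168/(1/135572) = -351939*(-1/45592) + 291168*135572 = 351939/45592 + 39474228096 = 1799709007704771/45592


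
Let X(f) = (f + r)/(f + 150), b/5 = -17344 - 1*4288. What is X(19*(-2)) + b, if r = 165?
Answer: -12113793/112 ≈ -1.0816e+5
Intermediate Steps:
b = -108160 (b = 5*(-17344 - 1*4288) = 5*(-17344 - 4288) = 5*(-21632) = -108160)
X(f) = (165 + f)/(150 + f) (X(f) = (f + 165)/(f + 150) = (165 + f)/(150 + f))
X(19*(-2)) + b = (165 + 19*(-2))/(150 + 19*(-2)) - 108160 = (165 - 38)/(150 - 38) - 108160 = 127/112 - 108160 = -12113793/112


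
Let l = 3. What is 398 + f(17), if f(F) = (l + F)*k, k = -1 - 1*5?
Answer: 278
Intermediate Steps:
k = -6 (k = -1 - 5 = -6)
f(F) = -18 - 6*F (f(F) = (3 + F)*(-6) = -18 - 6*F)
398 + f(17) = 398 + (-18 - 6*17) = 398 + (-18 - 102) = 398 - 120 = 278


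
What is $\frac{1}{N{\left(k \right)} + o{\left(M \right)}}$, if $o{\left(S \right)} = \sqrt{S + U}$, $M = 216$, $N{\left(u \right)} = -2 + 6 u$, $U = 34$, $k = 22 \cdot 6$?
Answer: $\frac{79}{62385} - \frac{\sqrt{10}}{124770} \approx 0.001241$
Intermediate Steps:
$k = 132$
$o{\left(S \right)} = \sqrt{34 + S}$ ($o{\left(S \right)} = \sqrt{S + 34} = \sqrt{34 + S}$)
$\frac{1}{N{\left(k \right)} + o{\left(M \right)}} = \frac{1}{\left(-2 + 6 \cdot 132\right) + \sqrt{34 + 216}} = \frac{1}{\left(-2 + 792\right) + \sqrt{250}} = \frac{1}{790 + 5 \sqrt{10}}$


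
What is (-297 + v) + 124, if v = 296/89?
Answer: -15101/89 ≈ -169.67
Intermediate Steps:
v = 296/89 (v = 296*(1/89) = 296/89 ≈ 3.3258)
(-297 + v) + 124 = (-297 + 296/89) + 124 = -26137/89 + 124 = -15101/89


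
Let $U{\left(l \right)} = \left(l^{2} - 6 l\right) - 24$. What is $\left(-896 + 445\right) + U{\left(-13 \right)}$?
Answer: $-228$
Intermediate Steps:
$U{\left(l \right)} = -24 + l^{2} - 6 l$
$\left(-896 + 445\right) + U{\left(-13 \right)} = \left(-896 + 445\right) - \left(-54 - 169\right) = -451 + \left(-24 + 169 + 78\right) = -451 + 223 = -228$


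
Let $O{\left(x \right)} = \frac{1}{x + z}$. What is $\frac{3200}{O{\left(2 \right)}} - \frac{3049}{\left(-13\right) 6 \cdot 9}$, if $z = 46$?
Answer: $\frac{107830249}{702} \approx 1.536 \cdot 10^{5}$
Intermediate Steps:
$O{\left(x \right)} = \frac{1}{46 + x}$ ($O{\left(x \right)} = \frac{1}{x + 46} = \frac{1}{46 + x}$)
$\frac{3200}{O{\left(2 \right)}} - \frac{3049}{\left(-13\right) 6 \cdot 9} = \frac{3200}{\frac{1}{46 + 2}} - \frac{3049}{\left(-13\right) 6 \cdot 9} = \frac{3200}{\frac{1}{48}} - \frac{3049}{\left(-78\right) 9} = 3200 \frac{1}{\frac{1}{48}} - \frac{3049}{-702} = 3200 \cdot 48 - - \frac{3049}{702} = 153600 + \frac{3049}{702} = \frac{107830249}{702}$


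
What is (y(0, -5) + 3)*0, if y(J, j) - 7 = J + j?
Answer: 0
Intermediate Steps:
y(J, j) = 7 + J + j (y(J, j) = 7 + (J + j) = 7 + J + j)
(y(0, -5) + 3)*0 = ((7 + 0 - 5) + 3)*0 = (2 + 3)*0 = 5*0 = 0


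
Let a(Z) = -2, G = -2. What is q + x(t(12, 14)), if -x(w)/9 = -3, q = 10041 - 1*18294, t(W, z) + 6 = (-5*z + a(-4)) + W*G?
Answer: -8226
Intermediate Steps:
t(W, z) = -8 - 5*z - 2*W (t(W, z) = -6 + ((-5*z - 2) + W*(-2)) = -6 + ((-2 - 5*z) - 2*W) = -6 + (-2 - 5*z - 2*W) = -8 - 5*z - 2*W)
q = -8253 (q = 10041 - 18294 = -8253)
x(w) = 27 (x(w) = -9*(-3) = 27)
q + x(t(12, 14)) = -8253 + 27 = -8226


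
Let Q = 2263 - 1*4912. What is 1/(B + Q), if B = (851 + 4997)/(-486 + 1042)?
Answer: -139/366749 ≈ -0.00037901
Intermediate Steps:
B = 1462/139 (B = 5848/556 = 5848*(1/556) = 1462/139 ≈ 10.518)
Q = -2649 (Q = 2263 - 4912 = -2649)
1/(B + Q) = 1/(1462/139 - 2649) = 1/(-366749/139) = -139/366749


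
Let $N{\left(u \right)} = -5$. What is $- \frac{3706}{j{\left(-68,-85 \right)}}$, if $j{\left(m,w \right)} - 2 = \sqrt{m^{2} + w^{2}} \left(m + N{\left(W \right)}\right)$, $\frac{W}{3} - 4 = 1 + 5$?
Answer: $\frac{7412}{63143317} + \frac{4599146 \sqrt{41}}{63143317} \approx 0.4665$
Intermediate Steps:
$W = 30$ ($W = 12 + 3 \left(1 + 5\right) = 12 + 3 \cdot 6 = 12 + 18 = 30$)
$j{\left(m,w \right)} = 2 + \sqrt{m^{2} + w^{2}} \left(-5 + m\right)$ ($j{\left(m,w \right)} = 2 + \sqrt{m^{2} + w^{2}} \left(m - 5\right) = 2 + \sqrt{m^{2} + w^{2}} \left(-5 + m\right)$)
$- \frac{3706}{j{\left(-68,-85 \right)}} = - \frac{3706}{2 - 5 \sqrt{\left(-68\right)^{2} + \left(-85\right)^{2}} - 68 \sqrt{\left(-68\right)^{2} + \left(-85\right)^{2}}} = - \frac{3706}{2 - 5 \sqrt{4624 + 7225} - 68 \sqrt{4624 + 7225}} = - \frac{3706}{2 - 5 \sqrt{11849} - 68 \sqrt{11849}} = - \frac{3706}{2 - 5 \cdot 17 \sqrt{41} - 68 \cdot 17 \sqrt{41}} = - \frac{3706}{2 - 85 \sqrt{41} - 1156 \sqrt{41}} = - \frac{3706}{2 - 1241 \sqrt{41}}$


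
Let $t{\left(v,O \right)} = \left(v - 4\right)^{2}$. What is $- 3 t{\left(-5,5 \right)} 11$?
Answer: $-2673$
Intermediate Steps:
$t{\left(v,O \right)} = \left(-4 + v\right)^{2}$
$- 3 t{\left(-5,5 \right)} 11 = - 3 \left(-4 - 5\right)^{2} \cdot 11 = - 3 \left(-9\right)^{2} \cdot 11 = \left(-3\right) 81 \cdot 11 = \left(-243\right) 11 = -2673$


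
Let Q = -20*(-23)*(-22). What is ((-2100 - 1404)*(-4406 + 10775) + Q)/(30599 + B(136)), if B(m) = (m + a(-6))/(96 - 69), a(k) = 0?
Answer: -54802872/75119 ≈ -729.55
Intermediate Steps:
Q = -10120 (Q = 460*(-22) = -10120)
B(m) = m/27 (B(m) = (m + 0)/(96 - 69) = m/27)
((-2100 - 1404)*(-4406 + 10775) + Q)/(30599 + B(136)) = ((-2100 - 1404)*(-4406 + 10775) - 10120)/(30599 + (1/27)*136) = (-3504*6369 - 10120)/(30599 + 136/27) = (-22316976 - 10120)/(826309/27) = -22327096*27/826309 = -54802872/75119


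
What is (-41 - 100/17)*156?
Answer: -124332/17 ≈ -7313.6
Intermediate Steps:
(-41 - 100/17)*156 = -797/17*156 = -124332/17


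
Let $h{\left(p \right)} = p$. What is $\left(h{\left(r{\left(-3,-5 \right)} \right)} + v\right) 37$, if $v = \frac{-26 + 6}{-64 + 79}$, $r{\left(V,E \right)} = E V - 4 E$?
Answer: $\frac{3737}{3} \approx 1245.7$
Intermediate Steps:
$r{\left(V,E \right)} = - 4 E + E V$
$v = - \frac{4}{3}$ ($v = - \frac{20}{15} = \left(-20\right) \frac{1}{15} = - \frac{4}{3} \approx -1.3333$)
$\left(h{\left(r{\left(-3,-5 \right)} \right)} + v\right) 37 = \left(- 5 \left(-4 - 3\right) - \frac{4}{3}\right) 37 = \left(\left(-5\right) \left(-7\right) - \frac{4}{3}\right) 37 = \left(35 - \frac{4}{3}\right) 37 = \frac{101}{3} \cdot 37 = \frac{3737}{3}$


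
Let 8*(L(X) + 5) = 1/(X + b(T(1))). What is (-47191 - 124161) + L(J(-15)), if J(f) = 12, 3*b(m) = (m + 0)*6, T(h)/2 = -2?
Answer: -5483423/32 ≈ -1.7136e+5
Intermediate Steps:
T(h) = -4 (T(h) = 2*(-2) = -4)
b(m) = 2*m (b(m) = ((m + 0)*6)/3 = (m*6)/3 = (6*m)/3 = 2*m)
L(X) = -5 + 1/(8*(-8 + X)) (L(X) = -5 + 1/(8*(X + 2*(-4))) = -5 + 1/(8*(X - 8)) = -5 + 1/(8*(-8 + X)))
(-47191 - 124161) + L(J(-15)) = (-47191 - 124161) + (321 - 40*12)/(8*(-8 + 12)) = -171352 + (⅛)*(321 - 480)/4 = -171352 + (⅛)*(¼)*(-159) = -171352 - 159/32 = -5483423/32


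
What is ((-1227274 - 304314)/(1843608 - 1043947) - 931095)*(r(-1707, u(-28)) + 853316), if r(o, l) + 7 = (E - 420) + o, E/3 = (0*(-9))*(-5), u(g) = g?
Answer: -633757678979982706/799661 ≈ -7.9253e+11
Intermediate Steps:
E = 0 (E = 3*((0*(-9))*(-5)) = 3*(0*(-5)) = 3*0 = 0)
r(o, l) = -427 + o (r(o, l) = -7 + ((0 - 420) + o) = -7 + (-420 + o) = -427 + o)
((-1227274 - 304314)/(1843608 - 1043947) - 931095)*(r(-1707, u(-28)) + 853316) = ((-1227274 - 304314)/(1843608 - 1043947) - 931095)*((-427 - 1707) + 853316) = (-1531588/799661 - 931095)*(-2134 + 853316) = (-1531588*1/799661 - 931095)*851182 = (-1531588/799661 - 931095)*851182 = -744561890383/799661*851182 = -633757678979982706/799661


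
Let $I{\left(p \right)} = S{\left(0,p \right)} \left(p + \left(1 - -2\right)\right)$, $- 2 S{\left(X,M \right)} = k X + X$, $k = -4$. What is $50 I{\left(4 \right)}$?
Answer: $0$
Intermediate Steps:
$S{\left(X,M \right)} = \frac{3 X}{2}$ ($S{\left(X,M \right)} = - \frac{- 4 X + X}{2} = - \frac{\left(-3\right) X}{2} = \frac{3 X}{2}$)
$I{\left(p \right)} = 0$ ($I{\left(p \right)} = \frac{3}{2} \cdot 0 \left(p + \left(1 - -2\right)\right) = 0 \left(p + \left(1 + 2\right)\right) = 0 \left(p + 3\right) = 0 \left(3 + p\right) = 0$)
$50 I{\left(4 \right)} = 50 \cdot 0 = 0$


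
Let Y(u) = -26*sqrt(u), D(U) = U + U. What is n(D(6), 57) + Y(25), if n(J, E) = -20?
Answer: -150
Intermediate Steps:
D(U) = 2*U
n(D(6), 57) + Y(25) = -20 - 26*sqrt(25) = -20 - 26*5 = -20 - 130 = -150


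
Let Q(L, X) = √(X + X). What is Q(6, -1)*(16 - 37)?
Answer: -21*I*√2 ≈ -29.698*I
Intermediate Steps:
Q(L, X) = √2*√X (Q(L, X) = √(2*X) = √2*√X)
Q(6, -1)*(16 - 37) = (√2*√(-1))*(16 - 37) = (√2*I)*(-21) = (I*√2)*(-21) = -21*I*√2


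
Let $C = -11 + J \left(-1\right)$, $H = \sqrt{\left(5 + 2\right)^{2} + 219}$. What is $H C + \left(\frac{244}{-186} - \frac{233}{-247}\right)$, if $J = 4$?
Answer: $- \frac{8465}{22971} - 30 \sqrt{67} \approx -245.93$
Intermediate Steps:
$H = 2 \sqrt{67}$ ($H = \sqrt{7^{2} + 219} = \sqrt{49 + 219} = \sqrt{268} = 2 \sqrt{67} \approx 16.371$)
$C = -15$ ($C = -11 + 4 \left(-1\right) = -11 - 4 = -15$)
$H C + \left(\frac{244}{-186} - \frac{233}{-247}\right) = 2 \sqrt{67} \left(-15\right) + \left(\frac{244}{-186} - \frac{233}{-247}\right) = - 30 \sqrt{67} + \left(244 \left(- \frac{1}{186}\right) - - \frac{233}{247}\right) = - 30 \sqrt{67} + \left(- \frac{122}{93} + \frac{233}{247}\right) = - 30 \sqrt{67} - \frac{8465}{22971} = - \frac{8465}{22971} - 30 \sqrt{67}$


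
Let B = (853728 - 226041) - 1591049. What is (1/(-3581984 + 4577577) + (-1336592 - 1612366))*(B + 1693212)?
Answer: -2142811823436576050/995593 ≈ -2.1523e+12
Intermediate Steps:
B = -963362 (B = 627687 - 1591049 = -963362)
(1/(-3581984 + 4577577) + (-1336592 - 1612366))*(B + 1693212) = (1/(-3581984 + 4577577) + (-1336592 - 1612366))*(-963362 + 1693212) = (1/995593 - 2948958)*729850 = -2935961942093/995593*729850 = -2142811823436576050/995593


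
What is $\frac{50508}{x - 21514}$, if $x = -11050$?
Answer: $- \frac{12627}{8141} \approx -1.551$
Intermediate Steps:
$\frac{50508}{x - 21514} = \frac{50508}{-11050 - 21514} = \frac{50508}{-32564} = 50508 \left(- \frac{1}{32564}\right) = - \frac{12627}{8141}$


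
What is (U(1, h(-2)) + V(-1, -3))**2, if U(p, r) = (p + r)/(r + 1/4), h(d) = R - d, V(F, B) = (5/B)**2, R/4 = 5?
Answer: 9320809/641601 ≈ 14.527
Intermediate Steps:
R = 20 (R = 4*5 = 20)
V(F, B) = 25/B**2
h(d) = 20 - d
U(p, r) = (p + r)/(1/4 + r) (U(p, r) = (p + r)/(r + 1/4) = (p + r)/(1/4 + r))
(U(1, h(-2)) + V(-1, -3))**2 = (4*(1 + (20 - 1*(-2)))/(1 + 4*(20 - 1*(-2))) + 25/(-3)**2)**2 = (4*(1 + (20 + 2))/(1 + 4*(20 + 2)) + 25*(1/9))**2 = (4*(1 + 22)/(1 + 4*22) + 25/9)**2 = (4*23/(1 + 88) + 25/9)**2 = (4*23/89 + 25/9)**2 = (4*(1/89)*23 + 25/9)**2 = (92/89 + 25/9)**2 = (3053/801)**2 = 9320809/641601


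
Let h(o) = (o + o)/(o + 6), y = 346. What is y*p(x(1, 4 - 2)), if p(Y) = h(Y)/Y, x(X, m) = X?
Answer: 692/7 ≈ 98.857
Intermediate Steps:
h(o) = 2*o/(6 + o) (h(o) = (2*o)/(6 + o) = 2*o/(6 + o))
p(Y) = 2/(6 + Y) (p(Y) = (2*Y/(6 + Y))/Y = 2/(6 + Y))
y*p(x(1, 4 - 2)) = 346*(2/(6 + 1)) = 346*(2/7) = 692/7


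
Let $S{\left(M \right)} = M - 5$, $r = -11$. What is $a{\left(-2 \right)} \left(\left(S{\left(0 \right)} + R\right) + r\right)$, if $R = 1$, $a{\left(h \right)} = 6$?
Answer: $-90$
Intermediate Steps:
$S{\left(M \right)} = -5 + M$
$a{\left(-2 \right)} \left(\left(S{\left(0 \right)} + R\right) + r\right) = 6 \left(\left(\left(-5 + 0\right) + 1\right) - 11\right) = 6 \left(\left(-5 + 1\right) - 11\right) = 6 \left(-4 - 11\right) = 6 \left(-15\right) = -90$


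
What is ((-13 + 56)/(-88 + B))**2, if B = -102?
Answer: 1849/36100 ≈ 0.051219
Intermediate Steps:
((-13 + 56)/(-88 + B))**2 = ((-13 + 56)/(-88 - 102))**2 = (43/(-190))**2 = (43*(-1/190))**2 = (-43/190)**2 = 1849/36100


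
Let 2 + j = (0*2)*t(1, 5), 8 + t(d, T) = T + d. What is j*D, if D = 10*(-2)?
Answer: 40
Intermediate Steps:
D = -20
t(d, T) = -8 + T + d (t(d, T) = -8 + (T + d) = -8 + T + d)
j = -2 (j = -2 + (0*2)*(-8 + 5 + 1) = -2 + 0*(-2) = -2 + 0 = -2)
j*D = -2*(-20) = 40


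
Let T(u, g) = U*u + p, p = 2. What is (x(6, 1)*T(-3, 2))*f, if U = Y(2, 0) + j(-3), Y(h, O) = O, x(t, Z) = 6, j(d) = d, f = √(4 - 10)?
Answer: 66*I*√6 ≈ 161.67*I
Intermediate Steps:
f = I*√6 (f = √(-6) = I*√6 ≈ 2.4495*I)
U = -3 (U = 0 - 3 = -3)
T(u, g) = 2 - 3*u (T(u, g) = -3*u + 2 = 2 - 3*u)
(x(6, 1)*T(-3, 2))*f = (6*(2 - 3*(-3)))*(I*√6) = (6*(2 + 9))*(I*√6) = (6*11)*(I*√6) = 66*(I*√6) = 66*I*√6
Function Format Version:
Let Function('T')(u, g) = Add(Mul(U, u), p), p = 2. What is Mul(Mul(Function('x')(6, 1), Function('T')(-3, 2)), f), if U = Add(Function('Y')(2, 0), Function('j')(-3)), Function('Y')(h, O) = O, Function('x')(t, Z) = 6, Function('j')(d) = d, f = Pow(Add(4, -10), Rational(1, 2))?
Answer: Mul(66, I, Pow(6, Rational(1, 2))) ≈ Mul(161.67, I)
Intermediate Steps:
f = Mul(I, Pow(6, Rational(1, 2))) (f = Pow(-6, Rational(1, 2)) = Mul(I, Pow(6, Rational(1, 2))) ≈ Mul(2.4495, I))
U = -3 (U = Add(0, -3) = -3)
Function('T')(u, g) = Add(2, Mul(-3, u)) (Function('T')(u, g) = Add(Mul(-3, u), 2) = Add(2, Mul(-3, u)))
Mul(Mul(Function('x')(6, 1), Function('T')(-3, 2)), f) = Mul(Mul(6, Add(2, Mul(-3, -3))), Mul(I, Pow(6, Rational(1, 2)))) = Mul(Mul(6, Add(2, 9)), Mul(I, Pow(6, Rational(1, 2)))) = Mul(Mul(6, 11), Mul(I, Pow(6, Rational(1, 2)))) = Mul(66, Mul(I, Pow(6, Rational(1, 2)))) = Mul(66, I, Pow(6, Rational(1, 2)))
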